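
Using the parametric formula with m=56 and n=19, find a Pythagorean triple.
(2775, 2128, 3497)

Euclid's formula: a = m² - n², b = 2mn, c = m² + n²
m = 56, n = 19
a = 56² - 19² = 3136 - 361 = 2775
b = 2 × 56 × 19 = 2128
c = 56² + 19² = 3136 + 361 = 3497
Verification: 2775² + 2128² = 7700625 + 4528384 = 12229009 = 3497² ✓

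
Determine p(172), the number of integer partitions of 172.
330495499613

p(n) counts ways to write n as a sum of positive integers (order ignored).
Euler's pentagonal recurrence: p(k) = p(k-1) + p(k-2) - p(k-5) - p(k-7) + p(k-12) + p(k-15) - ... (offsets j(3j∓1)/2, signs ++--, p(0)=1, p(<0)=0).
DP table for k = 0..171: p(0)=1, p(1)=1, p(2)=2, p(3)=3, p(4)=5, p(5)=7, p(6)=11, p(7)=15, p(8)=22, p(9)=30, p(10)=42, p(11)=56, p(12)=77, p(13)=101, p(14)=135, p(15)=176, p(16)=231, p(17)=297, p(18)=385, p(19)=490, p(20)=627, p(21)=792, p(22)=1002, p(23)=1255, p(24)=1575, p(25)=1958, p(26)=2436, p(27)=3010, p(28)=3718, p(29)=4565, p(30)=5604, p(31)=6842, p(32)=8349, p(33)=10143, p(34)=12310, p(35)=14883, p(36)=17977, p(37)=21637, p(38)=26015, p(39)=31185, p(40)=37338, p(41)=44583, p(42)=53174, p(43)=63261, p(44)=75175, p(45)=89134, p(46)=105558, p(47)=124754, p(48)=147273, p(49)=173525, p(50)=204226, p(51)=239943, p(52)=281589, p(53)=329931, p(54)=386155, p(55)=451276, p(56)=526823, p(57)=614154, p(58)=715220, p(59)=831820, p(60)=966467, p(61)=1121505, p(62)=1300156, p(63)=1505499, p(64)=1741630, p(65)=2012558, p(66)=2323520, p(67)=2679689, p(68)=3087735, p(69)=3554345, p(70)=4087968, p(71)=4697205, p(72)=5392783, p(73)=6185689, p(74)=7089500, p(75)=8118264, p(76)=9289091, p(77)=10619863, p(78)=12132164, p(79)=13848650, p(80)=15796476, p(81)=18004327, p(82)=20506255, p(83)=23338469, p(84)=26543660, p(85)=30167357, p(86)=34262962, p(87)=38887673, p(88)=44108109, p(89)=49995925, p(90)=56634173, p(91)=64112359, p(92)=72533807, p(93)=82010177, p(94)=92669720, p(95)=104651419, p(96)=118114304, p(97)=133230930, p(98)=150198136, p(99)=169229875, p(100)=190569292, p(101)=214481126, p(102)=241265379, p(103)=271248950, p(104)=304801365, p(105)=342325709, p(106)=384276336, p(107)=431149389, p(108)=483502844, p(109)=541946240, p(110)=607163746, p(111)=679903203, p(112)=761002156, p(113)=851376628, p(114)=952050665, p(115)=1064144451, p(116)=1188908248, p(117)=1327710076, p(118)=1482074143, p(119)=1653668665, p(120)=1844349560, p(121)=2056148051, p(122)=2291320912, p(123)=2552338241, p(124)=2841940500, p(125)=3163127352, p(126)=3519222692, p(127)=3913864295, p(128)=4351078600, p(129)=4835271870, p(130)=5371315400, p(131)=5964539504, p(132)=6620830889, p(133)=7346629512, p(134)=8149040695, p(135)=9035836076, p(136)=10015581680, p(137)=11097645016, p(138)=12292341831, p(139)=13610949895, p(140)=15065878135, p(141)=16670689208, p(142)=18440293320, p(143)=20390982757, p(144)=22540654445, p(145)=24908858009, p(146)=27517052599, p(147)=30388671978, p(148)=33549419497, p(149)=37027355200, p(150)=40853235313, p(151)=45060624582, p(152)=49686288421, p(153)=54770336324, p(154)=60356673280, p(155)=66493182097, p(156)=73232243759, p(157)=80630964769, p(158)=88751778802, p(159)=97662728555, p(160)=107438159466, p(161)=118159068427, p(162)=129913904637, p(163)=142798995930, p(164)=156919475295, p(165)=172389800255, p(166)=189334822579, p(167)=207890420102, p(168)=228204732751, p(169)=250438925115, p(170)=274768617130, p(171)=301384802048.
Final step: p(172) = p(171) + p(170) - p(167) - p(165) + p(160) + p(157) - p(150) - p(146) + p(137) + p(132) - p(121) - p(115) + p(102) + p(95) - p(80) - p(72) + p(55) + p(46) - p(27) - p(17)
= 301384802048 + 274768617130 - 207890420102 - 172389800255 + 107438159466 + 80630964769 - 40853235313 - 27517052599 + 11097645016 + 6620830889 - 2056148051 - 1064144451 + 241265379 + 104651419 - 15796476 - 5392783 + 451276 + 105558 - 3010 - 297
= 330495499613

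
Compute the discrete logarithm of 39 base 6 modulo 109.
11

Baby-step giant-step with step n = ⌈√109⌉ = 11.
Baby steps 6^j mod 109 (j:value) for j=0..10: 0:1, 1:6, 2:36, 3:107, 4:97, 5:37, 6:4, 7:24, 8:35, 9:101, 10:61.
Giant-step multiplier: 6^(-11) ≡ 6^(108-11) = 6^97 ≡ 14 (mod 109).
Giant steps γ_i = 39·14^i mod 109: γ_0=39, γ_1=1 (in table at j=0).
x = i·n + j = 1·11 + 0 = 11.
Check: 6^11 ≡ 39 (mod 109).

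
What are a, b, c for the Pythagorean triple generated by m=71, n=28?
(4257, 3976, 5825)

Euclid's formula: a = m² - n², b = 2mn, c = m² + n²
m = 71, n = 28
a = 71² - 28² = 5041 - 784 = 4257
b = 2 × 71 × 28 = 3976
c = 71² + 28² = 5041 + 784 = 5825
Verification: 4257² + 3976² = 18122049 + 15808576 = 33930625 = 5825² ✓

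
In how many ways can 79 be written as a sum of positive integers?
13848650

p(n) counts ways to write n as a sum of positive integers (order ignored).
Euler's pentagonal recurrence: p(k) = p(k-1) + p(k-2) - p(k-5) - p(k-7) + p(k-12) + p(k-15) - ... (offsets j(3j∓1)/2, signs ++--, p(0)=1, p(<0)=0).
DP table for k = 0..78: p(0)=1, p(1)=1, p(2)=2, p(3)=3, p(4)=5, p(5)=7, p(6)=11, p(7)=15, p(8)=22, p(9)=30, p(10)=42, p(11)=56, p(12)=77, p(13)=101, p(14)=135, p(15)=176, p(16)=231, p(17)=297, p(18)=385, p(19)=490, p(20)=627, p(21)=792, p(22)=1002, p(23)=1255, p(24)=1575, p(25)=1958, p(26)=2436, p(27)=3010, p(28)=3718, p(29)=4565, p(30)=5604, p(31)=6842, p(32)=8349, p(33)=10143, p(34)=12310, p(35)=14883, p(36)=17977, p(37)=21637, p(38)=26015, p(39)=31185, p(40)=37338, p(41)=44583, p(42)=53174, p(43)=63261, p(44)=75175, p(45)=89134, p(46)=105558, p(47)=124754, p(48)=147273, p(49)=173525, p(50)=204226, p(51)=239943, p(52)=281589, p(53)=329931, p(54)=386155, p(55)=451276, p(56)=526823, p(57)=614154, p(58)=715220, p(59)=831820, p(60)=966467, p(61)=1121505, p(62)=1300156, p(63)=1505499, p(64)=1741630, p(65)=2012558, p(66)=2323520, p(67)=2679689, p(68)=3087735, p(69)=3554345, p(70)=4087968, p(71)=4697205, p(72)=5392783, p(73)=6185689, p(74)=7089500, p(75)=8118264, p(76)=9289091, p(77)=10619863, p(78)=12132164.
Final step: p(79) = p(78) + p(77) - p(74) - p(72) + p(67) + p(64) - p(57) - p(53) + p(44) + p(39) - p(28) - p(22) + p(9) + p(2)
= 12132164 + 10619863 - 7089500 - 5392783 + 2679689 + 1741630 - 614154 - 329931 + 75175 + 31185 - 3718 - 1002 + 30 + 2
= 13848650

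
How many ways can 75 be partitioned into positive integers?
8118264

p(n) counts ways to write n as a sum of positive integers (order ignored).
Euler's pentagonal recurrence: p(k) = p(k-1) + p(k-2) - p(k-5) - p(k-7) + p(k-12) + p(k-15) - ... (offsets j(3j∓1)/2, signs ++--, p(0)=1, p(<0)=0).
DP table for k = 0..74: p(0)=1, p(1)=1, p(2)=2, p(3)=3, p(4)=5, p(5)=7, p(6)=11, p(7)=15, p(8)=22, p(9)=30, p(10)=42, p(11)=56, p(12)=77, p(13)=101, p(14)=135, p(15)=176, p(16)=231, p(17)=297, p(18)=385, p(19)=490, p(20)=627, p(21)=792, p(22)=1002, p(23)=1255, p(24)=1575, p(25)=1958, p(26)=2436, p(27)=3010, p(28)=3718, p(29)=4565, p(30)=5604, p(31)=6842, p(32)=8349, p(33)=10143, p(34)=12310, p(35)=14883, p(36)=17977, p(37)=21637, p(38)=26015, p(39)=31185, p(40)=37338, p(41)=44583, p(42)=53174, p(43)=63261, p(44)=75175, p(45)=89134, p(46)=105558, p(47)=124754, p(48)=147273, p(49)=173525, p(50)=204226, p(51)=239943, p(52)=281589, p(53)=329931, p(54)=386155, p(55)=451276, p(56)=526823, p(57)=614154, p(58)=715220, p(59)=831820, p(60)=966467, p(61)=1121505, p(62)=1300156, p(63)=1505499, p(64)=1741630, p(65)=2012558, p(66)=2323520, p(67)=2679689, p(68)=3087735, p(69)=3554345, p(70)=4087968, p(71)=4697205, p(72)=5392783, p(73)=6185689, p(74)=7089500.
Final step: p(75) = p(74) + p(73) - p(70) - p(68) + p(63) + p(60) - p(53) - p(49) + p(40) + p(35) - p(24) - p(18) + p(5)
= 7089500 + 6185689 - 4087968 - 3087735 + 1505499 + 966467 - 329931 - 173525 + 37338 + 14883 - 1575 - 385 + 7
= 8118264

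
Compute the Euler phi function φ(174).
56

174 = 2 × 3 × 29
φ(n) = n × ∏(1 - 1/p) for each prime p dividing n
φ(174) = 174 × (1 - 1/2) × (1 - 1/3) × (1 - 1/29) = 56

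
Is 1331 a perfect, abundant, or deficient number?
deficient

Proper divisors of 1331: sum = 1 + 11 + 121 = 133
Since 133 < 1331, 1331 is deficient.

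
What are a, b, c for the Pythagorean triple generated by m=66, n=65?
(131, 8580, 8581)

Euclid's formula: a = m² - n², b = 2mn, c = m² + n²
m = 66, n = 65
a = 66² - 65² = 4356 - 4225 = 131
b = 2 × 66 × 65 = 8580
c = 66² + 65² = 4356 + 4225 = 8581
Verification: 131² + 8580² = 17161 + 73616400 = 73633561 = 8581² ✓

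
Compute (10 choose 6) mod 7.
0

Using Lucas' theorem:
Write n=10 and k=6 in base 7:
n in base 7: [1, 3]
k in base 7: [0, 6]
C(10,6) mod 7 = ∏ C(n_i, k_i) mod 7
Digit binomials (mod 7): C(1,0) = 1; C(3,6) = 0 (k_i > n_i)
Product: 1 × 0 = 0 ≡ 0 (mod 7)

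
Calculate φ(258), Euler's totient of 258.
84

258 = 2 × 3 × 43
φ(n) = n × ∏(1 - 1/p) for each prime p dividing n
φ(258) = 258 × (1 - 1/2) × (1 - 1/3) × (1 - 1/43) = 84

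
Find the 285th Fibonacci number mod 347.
35

Matrix identity: Q^n = [[F_(n+1), F_n], [F_n, F_(n-1)]] with Q = [[1,1],[1,0]].
n = 285 = 100011101₂. Square-and-multiply, entries mod 347:
Q^1 = [[1,1],[1,0]]
Q^2 = (Q^1)² = [[2,1],[1,1]]
Q^4 = (Q^2)² = [[5,3],[3,2]]
Q^8 = (Q^4)² = [[34,21],[21,13]]
Q^17 = (Q^8)²·Q = [[155,209],[209,293]]
Q^35 = (Q^17)²·Q = [[330,41],[41,289]]
Q^71 = (Q^35)²·Q = [[283,235],[235,48]]
Q^142 = (Q^71)² = [[331,57],[57,274]]
Q^285 = (Q^142)²·Q = [[167,35],[35,132]]
F_285 mod 347 = Q^285[0][1] = 35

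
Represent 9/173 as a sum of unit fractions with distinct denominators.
1/20 + 1/495 + 1/342540

Greedy algorithm:
9/173: ceiling(173/9) = 20, use 1/20
7/3460: ceiling(3460/7) = 495, use 1/495
1/342540: ceiling(342540/1) = 342540, use 1/342540
Result: 9/173 = 1/20 + 1/495 + 1/342540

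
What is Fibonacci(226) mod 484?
371

Matrix identity: Q^n = [[F_(n+1), F_n], [F_n, F_(n-1)]] with Q = [[1,1],[1,0]].
n = 226 = 11100010₂. Square-and-multiply, entries mod 484:
Q^1 = [[1,1],[1,0]]
Q^3 = (Q^1)²·Q = [[3,2],[2,1]]
Q^7 = (Q^3)²·Q = [[21,13],[13,8]]
Q^14 = (Q^7)² = [[126,377],[377,233]]
Q^28 = (Q^14)² = [[221,307],[307,398]]
Q^56 = (Q^28)² = [[310,305],[305,5]]
Q^113 = (Q^56)²·Q = [[124,365],[365,243]]
Q^226 = (Q^113)² = [[13,371],[371,126]]
F_226 mod 484 = Q^226[0][1] = 371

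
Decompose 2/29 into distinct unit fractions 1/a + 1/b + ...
1/15 + 1/435

Greedy algorithm:
2/29: ceiling(29/2) = 15, use 1/15
1/435: ceiling(435/1) = 435, use 1/435
Result: 2/29 = 1/15 + 1/435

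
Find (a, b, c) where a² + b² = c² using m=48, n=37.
(935, 3552, 3673)

Euclid's formula: a = m² - n², b = 2mn, c = m² + n²
m = 48, n = 37
a = 48² - 37² = 2304 - 1369 = 935
b = 2 × 48 × 37 = 3552
c = 48² + 37² = 2304 + 1369 = 3673
Verification: 935² + 3552² = 874225 + 12616704 = 13490929 = 3673² ✓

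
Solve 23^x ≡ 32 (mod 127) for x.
54

Baby-step giant-step with step n = ⌈√127⌉ = 12.
Baby steps 23^j mod 127 (j:value) for j=0..11: 0:1, 1:23, 2:21, 3:102, 4:60, 5:110, 6:117, 7:24, 8:44, 9:123, 10:35, 11:43.
Giant-step multiplier: 23^(-12) ≡ 23^(126-12) = 23^114 ≡ 47 (mod 127).
Giant steps γ_i = 32·47^i mod 127: γ_0=32, γ_1=107, γ_2=76, γ_3=16, γ_4=117 (in table at j=6).
x = i·n + j = 4·12 + 6 = 54.
Check: 23^54 ≡ 32 (mod 127).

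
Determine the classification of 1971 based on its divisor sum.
deficient

Proper divisors of 1971: sum = 1 + 3 + 9 + 27 + 73 + 219 + 657 = 989
Since 989 < 1971, 1971 is deficient.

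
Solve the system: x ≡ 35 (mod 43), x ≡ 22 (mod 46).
1540

Using Chinese Remainder Theorem:
M = 43 × 46 = 1978
M1 = 46, M2 = 43
y1 = 46^(-1) mod 43 = 29
y2 = 43^(-1) mod 46 = 15
x = (35×46×29 + 22×43×15) mod 1978 = 1540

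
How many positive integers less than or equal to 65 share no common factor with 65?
48

65 = 5 × 13
φ(n) = n × ∏(1 - 1/p) for each prime p dividing n
φ(65) = 65 × (1 - 1/5) × (1 - 1/13) = 48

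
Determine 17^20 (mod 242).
67

Repeated squaring. Binary of 20 = 10100.
17^1 ≡ 17 (mod 242); 17^2 ≡ 47 (mod 242); 17^4 ≡ 31 (mod 242); 17^8 ≡ 235 (mod 242); 17^16 ≡ 49 (mod 242)
17^20 = 17^4 × 17^16 ≡ 67 (mod 242)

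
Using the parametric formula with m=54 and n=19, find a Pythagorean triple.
(2555, 2052, 3277)

Euclid's formula: a = m² - n², b = 2mn, c = m² + n²
m = 54, n = 19
a = 54² - 19² = 2916 - 361 = 2555
b = 2 × 54 × 19 = 2052
c = 54² + 19² = 2916 + 361 = 3277
Verification: 2555² + 2052² = 6528025 + 4210704 = 10738729 = 3277² ✓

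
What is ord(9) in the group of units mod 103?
17

103 is prime, so ord(9) divides φ(103) = 102.
Divisors of 102: 1, 2, 3, 6, 17, 34, 51, 102.
Repeated squaring: 9^1 ≡ 9, 9^2 ≡ 81, 9^4 ≡ 72, 9^8 ≡ 34, 9^16 ≡ 23, 9^32 ≡ 14, 9^64 ≡ 93 (mod 103).
Test 9^d mod 103 for each divisor d in increasing order:
9^1 ≡ 9
9^2 ≡ 81
9^3 = 9^2·9^1 ≡ 8
9^6 = 9^4·9^2 ≡ 64
9^17 = 9^16·9^1 ≡ 1  ← first divisor giving 1
The order is 17.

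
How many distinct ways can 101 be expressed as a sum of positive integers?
214481126

p(n) counts ways to write n as a sum of positive integers (order ignored).
Euler's pentagonal recurrence: p(k) = p(k-1) + p(k-2) - p(k-5) - p(k-7) + p(k-12) + p(k-15) - ... (offsets j(3j∓1)/2, signs ++--, p(0)=1, p(<0)=0).
DP table for k = 0..100: p(0)=1, p(1)=1, p(2)=2, p(3)=3, p(4)=5, p(5)=7, p(6)=11, p(7)=15, p(8)=22, p(9)=30, p(10)=42, p(11)=56, p(12)=77, p(13)=101, p(14)=135, p(15)=176, p(16)=231, p(17)=297, p(18)=385, p(19)=490, p(20)=627, p(21)=792, p(22)=1002, p(23)=1255, p(24)=1575, p(25)=1958, p(26)=2436, p(27)=3010, p(28)=3718, p(29)=4565, p(30)=5604, p(31)=6842, p(32)=8349, p(33)=10143, p(34)=12310, p(35)=14883, p(36)=17977, p(37)=21637, p(38)=26015, p(39)=31185, p(40)=37338, p(41)=44583, p(42)=53174, p(43)=63261, p(44)=75175, p(45)=89134, p(46)=105558, p(47)=124754, p(48)=147273, p(49)=173525, p(50)=204226, p(51)=239943, p(52)=281589, p(53)=329931, p(54)=386155, p(55)=451276, p(56)=526823, p(57)=614154, p(58)=715220, p(59)=831820, p(60)=966467, p(61)=1121505, p(62)=1300156, p(63)=1505499, p(64)=1741630, p(65)=2012558, p(66)=2323520, p(67)=2679689, p(68)=3087735, p(69)=3554345, p(70)=4087968, p(71)=4697205, p(72)=5392783, p(73)=6185689, p(74)=7089500, p(75)=8118264, p(76)=9289091, p(77)=10619863, p(78)=12132164, p(79)=13848650, p(80)=15796476, p(81)=18004327, p(82)=20506255, p(83)=23338469, p(84)=26543660, p(85)=30167357, p(86)=34262962, p(87)=38887673, p(88)=44108109, p(89)=49995925, p(90)=56634173, p(91)=64112359, p(92)=72533807, p(93)=82010177, p(94)=92669720, p(95)=104651419, p(96)=118114304, p(97)=133230930, p(98)=150198136, p(99)=169229875, p(100)=190569292.
Final step: p(101) = p(100) + p(99) - p(96) - p(94) + p(89) + p(86) - p(79) - p(75) + p(66) + p(61) - p(50) - p(44) + p(31) + p(24) - p(9) - p(1)
= 190569292 + 169229875 - 118114304 - 92669720 + 49995925 + 34262962 - 13848650 - 8118264 + 2323520 + 1121505 - 204226 - 75175 + 6842 + 1575 - 30 - 1
= 214481126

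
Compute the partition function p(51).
239943

p(n) counts ways to write n as a sum of positive integers (order ignored).
Euler's pentagonal recurrence: p(k) = p(k-1) + p(k-2) - p(k-5) - p(k-7) + p(k-12) + p(k-15) - ... (offsets j(3j∓1)/2, signs ++--, p(0)=1, p(<0)=0).
DP table for k = 0..50: p(0)=1, p(1)=1, p(2)=2, p(3)=3, p(4)=5, p(5)=7, p(6)=11, p(7)=15, p(8)=22, p(9)=30, p(10)=42, p(11)=56, p(12)=77, p(13)=101, p(14)=135, p(15)=176, p(16)=231, p(17)=297, p(18)=385, p(19)=490, p(20)=627, p(21)=792, p(22)=1002, p(23)=1255, p(24)=1575, p(25)=1958, p(26)=2436, p(27)=3010, p(28)=3718, p(29)=4565, p(30)=5604, p(31)=6842, p(32)=8349, p(33)=10143, p(34)=12310, p(35)=14883, p(36)=17977, p(37)=21637, p(38)=26015, p(39)=31185, p(40)=37338, p(41)=44583, p(42)=53174, p(43)=63261, p(44)=75175, p(45)=89134, p(46)=105558, p(47)=124754, p(48)=147273, p(49)=173525, p(50)=204226.
Final step: p(51) = p(50) + p(49) - p(46) - p(44) + p(39) + p(36) - p(29) - p(25) + p(16) + p(11) - p(0)
= 204226 + 173525 - 105558 - 75175 + 31185 + 17977 - 4565 - 1958 + 231 + 56 - 1
= 239943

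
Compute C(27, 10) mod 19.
0

Using Lucas' theorem:
Write n=27 and k=10 in base 19:
n in base 19: [1, 8]
k in base 19: [0, 10]
C(27,10) mod 19 = ∏ C(n_i, k_i) mod 19
Digit binomials (mod 19): C(1,0) = 1; C(8,10) = 0 (k_i > n_i)
Product: 1 × 0 = 0 ≡ 0 (mod 19)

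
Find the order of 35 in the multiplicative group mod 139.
69

139 is prime, so ord(35) divides φ(139) = 138.
Divisors of 138: 1, 2, 3, 6, 23, 46, 69, 138.
Repeated squaring: 35^1 ≡ 35, 35^2 ≡ 113, 35^4 ≡ 120, 35^8 ≡ 83, 35^16 ≡ 78, 35^32 ≡ 107, 35^64 ≡ 51, 35^128 ≡ 99 (mod 139).
Test 35^d mod 139 for each divisor d in increasing order:
35^1 ≡ 35
35^2 ≡ 113
35^3 = 35^2·35^1 ≡ 63
35^6 = 35^4·35^2 ≡ 77
35^23 = 35^16·35^4·35^2·35^1 ≡ 42
35^46 = 35^32·35^8·35^4·35^2 ≡ 96
35^69 = 35^64·35^4·35^1 ≡ 1  ← first divisor giving 1
The order is 69.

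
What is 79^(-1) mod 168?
151

gcd(79, 168) = 1, so the inverse exists.
Extended Euclidean algorithm on (168, 79):
168 = 2 × 79 + 10  ⟹  10 = (1)·168 + (-2)·79
79 = 7 × 10 + 9  ⟹  9 = (-7)·168 + (15)·79
10 = 1 × 9 + 1  ⟹  1 = (8)·168 + (-17)·79
So (-17)·79 ≡ 1 (mod 168), i.e. 79^(-1) ≡ -17 ≡ 151 (mod 168).
Check: 79 × 151 = 11929 ≡ 1 (mod 168)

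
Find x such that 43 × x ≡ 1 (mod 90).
67

gcd(43, 90) = 1, so the inverse exists.
Extended Euclidean algorithm on (90, 43):
90 = 2 × 43 + 4  ⟹  4 = (1)·90 + (-2)·43
43 = 10 × 4 + 3  ⟹  3 = (-10)·90 + (21)·43
4 = 1 × 3 + 1  ⟹  1 = (11)·90 + (-23)·43
So (-23)·43 ≡ 1 (mod 90), i.e. 43^(-1) ≡ -23 ≡ 67 (mod 90).
Check: 43 × 67 = 2881 ≡ 1 (mod 90)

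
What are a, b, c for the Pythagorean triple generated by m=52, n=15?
(2479, 1560, 2929)

Euclid's formula: a = m² - n², b = 2mn, c = m² + n²
m = 52, n = 15
a = 52² - 15² = 2704 - 225 = 2479
b = 2 × 52 × 15 = 1560
c = 52² + 15² = 2704 + 225 = 2929
Verification: 2479² + 1560² = 6145441 + 2433600 = 8579041 = 2929² ✓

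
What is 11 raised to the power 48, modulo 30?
1

Repeated squaring. Binary of 48 = 110000.
11^1 ≡ 11 (mod 30); 11^2 ≡ 1 (mod 30); 11^4 ≡ 1 (mod 30); 11^8 ≡ 1 (mod 30); 11^16 ≡ 1 (mod 30); 11^32 ≡ 1 (mod 30)
11^48 = 11^16 × 11^32 ≡ 1 (mod 30)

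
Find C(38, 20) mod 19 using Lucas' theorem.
0

Using Lucas' theorem:
Write n=38 and k=20 in base 19:
n in base 19: [2, 0]
k in base 19: [1, 1]
C(38,20) mod 19 = ∏ C(n_i, k_i) mod 19
Digit binomials (mod 19): C(2,1) = 2; C(0,1) = 0 (k_i > n_i)
Product: 2 × 0 = 0 ≡ 0 (mod 19)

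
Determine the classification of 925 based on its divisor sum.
deficient

Proper divisors of 925: sum = 1 + 5 + 25 + 37 + 185 = 253
Since 253 < 925, 925 is deficient.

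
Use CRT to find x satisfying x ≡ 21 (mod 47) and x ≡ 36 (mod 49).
820

Using Chinese Remainder Theorem:
M = 47 × 49 = 2303
M1 = 49, M2 = 47
y1 = 49^(-1) mod 47 = 24
y2 = 47^(-1) mod 49 = 24
x = (21×49×24 + 36×47×24) mod 2303 = 820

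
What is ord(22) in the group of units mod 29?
14

29 is prime, so ord(22) divides φ(29) = 28.
Divisors of 28: 1, 2, 4, 7, 14, 28.
Repeated squaring: 22^1 ≡ 22, 22^2 ≡ 20, 22^4 ≡ 23, 22^8 ≡ 7, 22^16 ≡ 20 (mod 29).
Test 22^d mod 29 for each divisor d in increasing order:
22^1 ≡ 22
22^2 ≡ 20
22^4 ≡ 23
22^7 = 22^4·22^2·22^1 ≡ 28
22^14 = 22^8·22^4·22^2 ≡ 1  ← first divisor giving 1
The order is 14.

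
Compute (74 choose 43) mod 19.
1

Using Lucas' theorem:
Write n=74 and k=43 in base 19:
n in base 19: [3, 17]
k in base 19: [2, 5]
C(74,43) mod 19 = ∏ C(n_i, k_i) mod 19
Digit binomials (mod 19): C(3,2) = 3; C(17,5) = 6188 ≡ 13
Product: 3 × 13 = 39 ≡ 1 (mod 19)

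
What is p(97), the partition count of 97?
133230930

p(n) counts ways to write n as a sum of positive integers (order ignored).
Euler's pentagonal recurrence: p(k) = p(k-1) + p(k-2) - p(k-5) - p(k-7) + p(k-12) + p(k-15) - ... (offsets j(3j∓1)/2, signs ++--, p(0)=1, p(<0)=0).
DP table for k = 0..96: p(0)=1, p(1)=1, p(2)=2, p(3)=3, p(4)=5, p(5)=7, p(6)=11, p(7)=15, p(8)=22, p(9)=30, p(10)=42, p(11)=56, p(12)=77, p(13)=101, p(14)=135, p(15)=176, p(16)=231, p(17)=297, p(18)=385, p(19)=490, p(20)=627, p(21)=792, p(22)=1002, p(23)=1255, p(24)=1575, p(25)=1958, p(26)=2436, p(27)=3010, p(28)=3718, p(29)=4565, p(30)=5604, p(31)=6842, p(32)=8349, p(33)=10143, p(34)=12310, p(35)=14883, p(36)=17977, p(37)=21637, p(38)=26015, p(39)=31185, p(40)=37338, p(41)=44583, p(42)=53174, p(43)=63261, p(44)=75175, p(45)=89134, p(46)=105558, p(47)=124754, p(48)=147273, p(49)=173525, p(50)=204226, p(51)=239943, p(52)=281589, p(53)=329931, p(54)=386155, p(55)=451276, p(56)=526823, p(57)=614154, p(58)=715220, p(59)=831820, p(60)=966467, p(61)=1121505, p(62)=1300156, p(63)=1505499, p(64)=1741630, p(65)=2012558, p(66)=2323520, p(67)=2679689, p(68)=3087735, p(69)=3554345, p(70)=4087968, p(71)=4697205, p(72)=5392783, p(73)=6185689, p(74)=7089500, p(75)=8118264, p(76)=9289091, p(77)=10619863, p(78)=12132164, p(79)=13848650, p(80)=15796476, p(81)=18004327, p(82)=20506255, p(83)=23338469, p(84)=26543660, p(85)=30167357, p(86)=34262962, p(87)=38887673, p(88)=44108109, p(89)=49995925, p(90)=56634173, p(91)=64112359, p(92)=72533807, p(93)=82010177, p(94)=92669720, p(95)=104651419, p(96)=118114304.
Final step: p(97) = p(96) + p(95) - p(92) - p(90) + p(85) + p(82) - p(75) - p(71) + p(62) + p(57) - p(46) - p(40) + p(27) + p(20) - p(5)
= 118114304 + 104651419 - 72533807 - 56634173 + 30167357 + 20506255 - 8118264 - 4697205 + 1300156 + 614154 - 105558 - 37338 + 3010 + 627 - 7
= 133230930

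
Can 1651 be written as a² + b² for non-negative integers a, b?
Not possible

Factorization: 1651 = 13 × 127
By Fermat: n is sum of two squares iff every prime p ≡ 3 (mod 4) appears to even power.
Prime(s) ≡ 3 (mod 4) with odd exponent: [(127, 1)]
Therefore 1651 cannot be expressed as a² + b².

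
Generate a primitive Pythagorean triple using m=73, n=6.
(5293, 876, 5365)

Euclid's formula: a = m² - n², b = 2mn, c = m² + n²
m = 73, n = 6
a = 73² - 6² = 5329 - 36 = 5293
b = 2 × 73 × 6 = 876
c = 73² + 6² = 5329 + 36 = 5365
Verification: 5293² + 876² = 28015849 + 767376 = 28783225 = 5365² ✓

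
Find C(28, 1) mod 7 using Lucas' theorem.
0

Using Lucas' theorem:
Write n=28 and k=1 in base 7:
n in base 7: [4, 0]
k in base 7: [0, 1]
C(28,1) mod 7 = ∏ C(n_i, k_i) mod 7
Digit binomials (mod 7): C(4,0) = 1; C(0,1) = 0 (k_i > n_i)
Product: 1 × 0 = 0 ≡ 0 (mod 7)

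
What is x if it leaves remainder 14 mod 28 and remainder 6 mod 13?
266

Using Chinese Remainder Theorem:
M = 28 × 13 = 364
M1 = 13, M2 = 28
y1 = 13^(-1) mod 28 = 13
y2 = 28^(-1) mod 13 = 7
x = (14×13×13 + 6×28×7) mod 364 = 266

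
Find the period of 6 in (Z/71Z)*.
35

71 is prime, so ord(6) divides φ(71) = 70.
Divisors of 70: 1, 2, 5, 7, 10, 14, 35, 70.
Repeated squaring: 6^1 ≡ 6, 6^2 ≡ 36, 6^4 ≡ 18, 6^8 ≡ 40, 6^16 ≡ 38, 6^32 ≡ 24, 6^64 ≡ 8 (mod 71).
Test 6^d mod 71 for each divisor d in increasing order:
6^1 ≡ 6
6^2 ≡ 36
6^5 = 6^4·6^1 ≡ 37
6^7 = 6^4·6^2·6^1 ≡ 54
6^10 = 6^8·6^2 ≡ 20
6^14 = 6^8·6^4·6^2 ≡ 5
6^35 = 6^32·6^2·6^1 ≡ 1  ← first divisor giving 1
The order is 35.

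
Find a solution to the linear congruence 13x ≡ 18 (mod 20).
x ≡ 6 (mod 20)

gcd(13, 20) = 1, which divides 18, so solutions exist.
Find 13^(-1) mod 20 by the extended Euclidean algorithm:
20 = 1 × 13 + 7  ⟹  7 = (1)·20 + (-1)·13
13 = 1 × 7 + 6  ⟹  6 = (-1)·20 + (2)·13
7 = 1 × 6 + 1  ⟹  1 = (2)·20 + (-3)·13
So (-3)·13 ≡ 1 (mod 20), i.e. 13^(-1) ≡ -3 ≡ 17 (mod 20).
x ≡ 17 × 18 = 306 ≡ 6 (mod 20).
Check: 13 × 6 = 78 ≡ 18 (mod 20).
Unique solution: x ≡ 6 (mod 20)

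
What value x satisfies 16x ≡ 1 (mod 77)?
53

gcd(16, 77) = 1, so the inverse exists.
Extended Euclidean algorithm on (77, 16):
77 = 4 × 16 + 13  ⟹  13 = (1)·77 + (-4)·16
16 = 1 × 13 + 3  ⟹  3 = (-1)·77 + (5)·16
13 = 4 × 3 + 1  ⟹  1 = (5)·77 + (-24)·16
So (-24)·16 ≡ 1 (mod 77), i.e. 16^(-1) ≡ -24 ≡ 53 (mod 77).
Check: 16 × 53 = 848 ≡ 1 (mod 77)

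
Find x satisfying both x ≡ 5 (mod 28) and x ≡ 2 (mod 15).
257

Using Chinese Remainder Theorem:
M = 28 × 15 = 420
M1 = 15, M2 = 28
y1 = 15^(-1) mod 28 = 15
y2 = 28^(-1) mod 15 = 7
x = (5×15×15 + 2×28×7) mod 420 = 257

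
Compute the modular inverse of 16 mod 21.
4

gcd(16, 21) = 1, so the inverse exists.
Extended Euclidean algorithm on (21, 16):
21 = 1 × 16 + 5  ⟹  5 = (1)·21 + (-1)·16
16 = 3 × 5 + 1  ⟹  1 = (-3)·21 + (4)·16
So (4)·16 ≡ 1 (mod 21), i.e. 16^(-1) ≡ 4 (mod 21).
Check: 16 × 4 = 64 ≡ 1 (mod 21)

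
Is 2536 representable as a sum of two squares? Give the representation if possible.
6² + 50² (a=6, b=50)

Factorization: 2536 = 2^3 × 317
By Fermat: n is sum of two squares iff every prime p ≡ 3 (mod 4) appears to even power.
All primes ≡ 3 (mod 4) appear to even power.
Search a = 0, 1, 2, … for 2536 - a² a perfect square: first hit at a = 6: 2536 - 36 = 2500 = 50².
2536 = 6² + 50² = 36 + 2500 ✓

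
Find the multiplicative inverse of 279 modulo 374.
311

gcd(279, 374) = 1, so the inverse exists.
Extended Euclidean algorithm on (374, 279):
374 = 1 × 279 + 95  ⟹  95 = (1)·374 + (-1)·279
279 = 2 × 95 + 89  ⟹  89 = (-2)·374 + (3)·279
95 = 1 × 89 + 6  ⟹  6 = (3)·374 + (-4)·279
89 = 14 × 6 + 5  ⟹  5 = (-44)·374 + (59)·279
6 = 1 × 5 + 1  ⟹  1 = (47)·374 + (-63)·279
So (-63)·279 ≡ 1 (mod 374), i.e. 279^(-1) ≡ -63 ≡ 311 (mod 374).
Check: 279 × 311 = 86769 ≡ 1 (mod 374)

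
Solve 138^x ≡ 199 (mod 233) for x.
211

Baby-step giant-step with step n = ⌈√233⌉ = 16.
Baby steps 138^j mod 233 (j:value) for j=0..15: 0:1, 1:138, 2:171, 3:65, 4:116, 5:164, 6:31, 7:84, 8:175, 9:151, 10:101, 11:191, 12:29, 13:41, 14:66, 15:21.
Giant-step multiplier: 138^(-16) ≡ 138^(232-16) = 138^216 ≡ 16 (mod 233).
Giant steps γ_i = 199·16^i mod 233: γ_0=199, γ_1=155, γ_2=150, γ_3=70, γ_4=188, γ_5=212, γ_6=130, γ_7=216, γ_8=194, γ_9=75, γ_10=35, γ_11=94, γ_12=106, γ_13=65 (in table at j=3).
x = i·n + j = 13·16 + 3 = 211.
Check: 138^211 ≡ 199 (mod 233).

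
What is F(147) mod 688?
594

Matrix identity: Q^n = [[F_(n+1), F_n], [F_n, F_(n-1)]] with Q = [[1,1],[1,0]].
n = 147 = 10010011₂. Square-and-multiply, entries mod 688:
Q^1 = [[1,1],[1,0]]
Q^2 = (Q^1)² = [[2,1],[1,1]]
Q^4 = (Q^2)² = [[5,3],[3,2]]
Q^9 = (Q^4)²·Q = [[55,34],[34,21]]
Q^18 = (Q^9)² = [[53,520],[520,221]]
Q^36 = (Q^18)² = [[73,64],[64,9]]
Q^73 = (Q^36)²·Q = [[225,481],[481,432]]
Q^147 = (Q^73)²·Q = [[131,594],[594,225]]
F_147 mod 688 = Q^147[0][1] = 594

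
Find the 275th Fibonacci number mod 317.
210

Matrix identity: Q^n = [[F_(n+1), F_n], [F_n, F_(n-1)]] with Q = [[1,1],[1,0]].
n = 275 = 100010011₂. Square-and-multiply, entries mod 317:
Q^1 = [[1,1],[1,0]]
Q^2 = (Q^1)² = [[2,1],[1,1]]
Q^4 = (Q^2)² = [[5,3],[3,2]]
Q^8 = (Q^4)² = [[34,21],[21,13]]
Q^17 = (Q^8)²·Q = [[48,12],[12,36]]
Q^34 = (Q^17)² = [[229,57],[57,172]]
Q^68 = (Q^34)² = [[215,33],[33,182]]
Q^137 = (Q^68)²·Q = [[185,81],[81,104]]
Q^275 = (Q^137)²·Q = [[161,210],[210,268]]
F_275 mod 317 = Q^275[0][1] = 210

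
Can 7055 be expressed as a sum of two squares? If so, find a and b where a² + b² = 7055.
Not possible

Factorization: 7055 = 5 × 17 × 83
By Fermat: n is sum of two squares iff every prime p ≡ 3 (mod 4) appears to even power.
Prime(s) ≡ 3 (mod 4) with odd exponent: [(83, 1)]
Therefore 7055 cannot be expressed as a² + b².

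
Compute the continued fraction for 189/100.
[1; 1, 8, 11]

Euclidean algorithm steps:
189 = 1 × 100 + 89
100 = 1 × 89 + 11
89 = 8 × 11 + 1
11 = 11 × 1 + 0
Continued fraction: [1; 1, 8, 11]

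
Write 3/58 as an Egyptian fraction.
1/20 + 1/580

Greedy algorithm:
3/58: ceiling(58/3) = 20, use 1/20
1/580: ceiling(580/1) = 580, use 1/580
Result: 3/58 = 1/20 + 1/580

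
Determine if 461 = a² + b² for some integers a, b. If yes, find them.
10² + 19² (a=10, b=19)

Factorization: 461 = 461
By Fermat: n is sum of two squares iff every prime p ≡ 3 (mod 4) appears to even power.
All primes ≡ 3 (mod 4) appear to even power.
Search a = 0, 1, 2, … for 461 - a² a perfect square: first hit at a = 10: 461 - 100 = 361 = 19².
461 = 10² + 19² = 100 + 361 ✓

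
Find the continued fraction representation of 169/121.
[1; 2, 1, 1, 11, 2]

Euclidean algorithm steps:
169 = 1 × 121 + 48
121 = 2 × 48 + 25
48 = 1 × 25 + 23
25 = 1 × 23 + 2
23 = 11 × 2 + 1
2 = 2 × 1 + 0
Continued fraction: [1; 2, 1, 1, 11, 2]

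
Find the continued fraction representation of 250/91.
[2; 1, 2, 1, 22]

Euclidean algorithm steps:
250 = 2 × 91 + 68
91 = 1 × 68 + 23
68 = 2 × 23 + 22
23 = 1 × 22 + 1
22 = 22 × 1 + 0
Continued fraction: [2; 1, 2, 1, 22]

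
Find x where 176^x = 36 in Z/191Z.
50

Baby-step giant-step with step n = ⌈√191⌉ = 14.
Baby steps 176^j mod 191 (j:value) for j=0..13: 0:1, 1:176, 2:34, 3:63, 4:10, 5:41, 6:149, 7:57, 8:100, 9:28, 10:153, 11:188, 12:45, 13:89.
Giant-step multiplier: 176^(-14) ≡ 176^(190-14) = 176^176 ≡ 96 (mod 191).
Giant steps γ_i = 36·96^i mod 191: γ_0=36, γ_1=18, γ_2=9, γ_3=100 (in table at j=8).
x = i·n + j = 3·14 + 8 = 50.
Check: 176^50 ≡ 36 (mod 191).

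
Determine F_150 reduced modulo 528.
440

Matrix identity: Q^n = [[F_(n+1), F_n], [F_n, F_(n-1)]] with Q = [[1,1],[1,0]].
n = 150 = 10010110₂. Square-and-multiply, entries mod 528:
Q^1 = [[1,1],[1,0]]
Q^2 = (Q^1)² = [[2,1],[1,1]]
Q^4 = (Q^2)² = [[5,3],[3,2]]
Q^9 = (Q^4)²·Q = [[55,34],[34,21]]
Q^18 = (Q^9)² = [[485,472],[472,13]]
Q^37 = (Q^18)²·Q = [[329,233],[233,96]]
Q^75 = (Q^37)²·Q = [[195,434],[434,289]]
Q^150 = (Q^75)² = [[397,440],[440,485]]
F_150 mod 528 = Q^150[0][1] = 440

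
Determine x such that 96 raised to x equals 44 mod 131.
124

Baby-step giant-step with step n = ⌈√131⌉ = 12.
Baby steps 96^j mod 131 (j:value) for j=0..11: 0:1, 1:96, 2:46, 3:93, 4:20, 5:86, 6:3, 7:26, 8:7, 9:17, 10:60, 11:127.
Giant-step multiplier: 96^(-12) ≡ 96^(130-12) = 96^118 ≡ 102 (mod 131).
Giant steps γ_i = 44·102^i mod 131: γ_0=44, γ_1=34, γ_2=62, γ_3=36, γ_4=4, γ_5=15, γ_6=89, γ_7=39, γ_8=48, γ_9=49, γ_10=20 (in table at j=4).
x = i·n + j = 10·12 + 4 = 124.
Check: 96^124 ≡ 44 (mod 131).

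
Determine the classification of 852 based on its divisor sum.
abundant

Proper divisors of 852: sum = 1 + 2 + 3 + 4 + 6 + 12 + 71 + 142 + 213 + 284 + 426 = 1164
Since 1164 > 852, 852 is abundant.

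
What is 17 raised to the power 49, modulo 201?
65

Repeated squaring. Binary of 49 = 110001.
17^1 ≡ 17 (mod 201); 17^2 ≡ 88 (mod 201); 17^4 ≡ 106 (mod 201); 17^8 ≡ 181 (mod 201); 17^16 ≡ 199 (mod 201); 17^32 ≡ 4 (mod 201)
17^49 = 17^1 × 17^16 × 17^32 ≡ 65 (mod 201)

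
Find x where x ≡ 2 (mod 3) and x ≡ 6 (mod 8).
14

Using Chinese Remainder Theorem:
M = 3 × 8 = 24
M1 = 8, M2 = 3
y1 = 8^(-1) mod 3 = 2
y2 = 3^(-1) mod 8 = 3
x = (2×8×2 + 6×3×3) mod 24 = 14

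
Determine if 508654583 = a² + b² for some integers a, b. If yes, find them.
Not possible

Factorization: 508654583 = 73 × 191^3
By Fermat: n is sum of two squares iff every prime p ≡ 3 (mod 4) appears to even power.
Prime(s) ≡ 3 (mod 4) with odd exponent: [(191, 3)]
Therefore 508654583 cannot be expressed as a² + b².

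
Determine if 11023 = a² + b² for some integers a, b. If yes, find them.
Not possible

Factorization: 11023 = 73 × 151
By Fermat: n is sum of two squares iff every prime p ≡ 3 (mod 4) appears to even power.
Prime(s) ≡ 3 (mod 4) with odd exponent: [(151, 1)]
Therefore 11023 cannot be expressed as a² + b².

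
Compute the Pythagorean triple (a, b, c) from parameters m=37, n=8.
(1305, 592, 1433)

Euclid's formula: a = m² - n², b = 2mn, c = m² + n²
m = 37, n = 8
a = 37² - 8² = 1369 - 64 = 1305
b = 2 × 37 × 8 = 592
c = 37² + 8² = 1369 + 64 = 1433
Verification: 1305² + 592² = 1703025 + 350464 = 2053489 = 1433² ✓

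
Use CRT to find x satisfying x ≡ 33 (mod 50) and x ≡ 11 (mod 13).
583

Using Chinese Remainder Theorem:
M = 50 × 13 = 650
M1 = 13, M2 = 50
y1 = 13^(-1) mod 50 = 27
y2 = 50^(-1) mod 13 = 6
x = (33×13×27 + 11×50×6) mod 650 = 583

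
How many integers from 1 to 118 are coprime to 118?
58

118 = 2 × 59
φ(n) = n × ∏(1 - 1/p) for each prime p dividing n
φ(118) = 118 × (1 - 1/2) × (1 - 1/59) = 58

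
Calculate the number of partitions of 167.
207890420102

p(n) counts ways to write n as a sum of positive integers (order ignored).
Euler's pentagonal recurrence: p(k) = p(k-1) + p(k-2) - p(k-5) - p(k-7) + p(k-12) + p(k-15) - ... (offsets j(3j∓1)/2, signs ++--, p(0)=1, p(<0)=0).
DP table for k = 0..166: p(0)=1, p(1)=1, p(2)=2, p(3)=3, p(4)=5, p(5)=7, p(6)=11, p(7)=15, p(8)=22, p(9)=30, p(10)=42, p(11)=56, p(12)=77, p(13)=101, p(14)=135, p(15)=176, p(16)=231, p(17)=297, p(18)=385, p(19)=490, p(20)=627, p(21)=792, p(22)=1002, p(23)=1255, p(24)=1575, p(25)=1958, p(26)=2436, p(27)=3010, p(28)=3718, p(29)=4565, p(30)=5604, p(31)=6842, p(32)=8349, p(33)=10143, p(34)=12310, p(35)=14883, p(36)=17977, p(37)=21637, p(38)=26015, p(39)=31185, p(40)=37338, p(41)=44583, p(42)=53174, p(43)=63261, p(44)=75175, p(45)=89134, p(46)=105558, p(47)=124754, p(48)=147273, p(49)=173525, p(50)=204226, p(51)=239943, p(52)=281589, p(53)=329931, p(54)=386155, p(55)=451276, p(56)=526823, p(57)=614154, p(58)=715220, p(59)=831820, p(60)=966467, p(61)=1121505, p(62)=1300156, p(63)=1505499, p(64)=1741630, p(65)=2012558, p(66)=2323520, p(67)=2679689, p(68)=3087735, p(69)=3554345, p(70)=4087968, p(71)=4697205, p(72)=5392783, p(73)=6185689, p(74)=7089500, p(75)=8118264, p(76)=9289091, p(77)=10619863, p(78)=12132164, p(79)=13848650, p(80)=15796476, p(81)=18004327, p(82)=20506255, p(83)=23338469, p(84)=26543660, p(85)=30167357, p(86)=34262962, p(87)=38887673, p(88)=44108109, p(89)=49995925, p(90)=56634173, p(91)=64112359, p(92)=72533807, p(93)=82010177, p(94)=92669720, p(95)=104651419, p(96)=118114304, p(97)=133230930, p(98)=150198136, p(99)=169229875, p(100)=190569292, p(101)=214481126, p(102)=241265379, p(103)=271248950, p(104)=304801365, p(105)=342325709, p(106)=384276336, p(107)=431149389, p(108)=483502844, p(109)=541946240, p(110)=607163746, p(111)=679903203, p(112)=761002156, p(113)=851376628, p(114)=952050665, p(115)=1064144451, p(116)=1188908248, p(117)=1327710076, p(118)=1482074143, p(119)=1653668665, p(120)=1844349560, p(121)=2056148051, p(122)=2291320912, p(123)=2552338241, p(124)=2841940500, p(125)=3163127352, p(126)=3519222692, p(127)=3913864295, p(128)=4351078600, p(129)=4835271870, p(130)=5371315400, p(131)=5964539504, p(132)=6620830889, p(133)=7346629512, p(134)=8149040695, p(135)=9035836076, p(136)=10015581680, p(137)=11097645016, p(138)=12292341831, p(139)=13610949895, p(140)=15065878135, p(141)=16670689208, p(142)=18440293320, p(143)=20390982757, p(144)=22540654445, p(145)=24908858009, p(146)=27517052599, p(147)=30388671978, p(148)=33549419497, p(149)=37027355200, p(150)=40853235313, p(151)=45060624582, p(152)=49686288421, p(153)=54770336324, p(154)=60356673280, p(155)=66493182097, p(156)=73232243759, p(157)=80630964769, p(158)=88751778802, p(159)=97662728555, p(160)=107438159466, p(161)=118159068427, p(162)=129913904637, p(163)=142798995930, p(164)=156919475295, p(165)=172389800255, p(166)=189334822579.
Final step: p(167) = p(166) + p(165) - p(162) - p(160) + p(155) + p(152) - p(145) - p(141) + p(132) + p(127) - p(116) - p(110) + p(97) + p(90) - p(75) - p(67) + p(50) + p(41) - p(22) - p(12)
= 189334822579 + 172389800255 - 129913904637 - 107438159466 + 66493182097 + 49686288421 - 24908858009 - 16670689208 + 6620830889 + 3913864295 - 1188908248 - 607163746 + 133230930 + 56634173 - 8118264 - 2679689 + 204226 + 44583 - 1002 - 77
= 207890420102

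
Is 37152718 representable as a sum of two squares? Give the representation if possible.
Not possible

Factorization: 37152718 = 2 × 17 × 103^3
By Fermat: n is sum of two squares iff every prime p ≡ 3 (mod 4) appears to even power.
Prime(s) ≡ 3 (mod 4) with odd exponent: [(103, 3)]
Therefore 37152718 cannot be expressed as a² + b².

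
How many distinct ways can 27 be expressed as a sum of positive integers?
3010

p(n) counts ways to write n as a sum of positive integers (order ignored).
Euler's pentagonal recurrence: p(k) = p(k-1) + p(k-2) - p(k-5) - p(k-7) + p(k-12) + p(k-15) - ... (offsets j(3j∓1)/2, signs ++--, p(0)=1, p(<0)=0).
DP table for k = 0..26: p(0)=1, p(1)=1, p(2)=2, p(3)=3, p(4)=5, p(5)=7, p(6)=11, p(7)=15, p(8)=22, p(9)=30, p(10)=42, p(11)=56, p(12)=77, p(13)=101, p(14)=135, p(15)=176, p(16)=231, p(17)=297, p(18)=385, p(19)=490, p(20)=627, p(21)=792, p(22)=1002, p(23)=1255, p(24)=1575, p(25)=1958, p(26)=2436.
Final step: p(27) = p(26) + p(25) - p(22) - p(20) + p(15) + p(12) - p(5) - p(1)
= 2436 + 1958 - 1002 - 627 + 176 + 77 - 7 - 1
= 3010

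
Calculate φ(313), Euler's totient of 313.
312

313 = 313
φ(n) = n × ∏(1 - 1/p) for each prime p dividing n
φ(313) = 313 × (1 - 1/313) = 312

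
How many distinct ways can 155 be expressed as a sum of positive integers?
66493182097

p(n) counts ways to write n as a sum of positive integers (order ignored).
Euler's pentagonal recurrence: p(k) = p(k-1) + p(k-2) - p(k-5) - p(k-7) + p(k-12) + p(k-15) - ... (offsets j(3j∓1)/2, signs ++--, p(0)=1, p(<0)=0).
DP table for k = 0..154: p(0)=1, p(1)=1, p(2)=2, p(3)=3, p(4)=5, p(5)=7, p(6)=11, p(7)=15, p(8)=22, p(9)=30, p(10)=42, p(11)=56, p(12)=77, p(13)=101, p(14)=135, p(15)=176, p(16)=231, p(17)=297, p(18)=385, p(19)=490, p(20)=627, p(21)=792, p(22)=1002, p(23)=1255, p(24)=1575, p(25)=1958, p(26)=2436, p(27)=3010, p(28)=3718, p(29)=4565, p(30)=5604, p(31)=6842, p(32)=8349, p(33)=10143, p(34)=12310, p(35)=14883, p(36)=17977, p(37)=21637, p(38)=26015, p(39)=31185, p(40)=37338, p(41)=44583, p(42)=53174, p(43)=63261, p(44)=75175, p(45)=89134, p(46)=105558, p(47)=124754, p(48)=147273, p(49)=173525, p(50)=204226, p(51)=239943, p(52)=281589, p(53)=329931, p(54)=386155, p(55)=451276, p(56)=526823, p(57)=614154, p(58)=715220, p(59)=831820, p(60)=966467, p(61)=1121505, p(62)=1300156, p(63)=1505499, p(64)=1741630, p(65)=2012558, p(66)=2323520, p(67)=2679689, p(68)=3087735, p(69)=3554345, p(70)=4087968, p(71)=4697205, p(72)=5392783, p(73)=6185689, p(74)=7089500, p(75)=8118264, p(76)=9289091, p(77)=10619863, p(78)=12132164, p(79)=13848650, p(80)=15796476, p(81)=18004327, p(82)=20506255, p(83)=23338469, p(84)=26543660, p(85)=30167357, p(86)=34262962, p(87)=38887673, p(88)=44108109, p(89)=49995925, p(90)=56634173, p(91)=64112359, p(92)=72533807, p(93)=82010177, p(94)=92669720, p(95)=104651419, p(96)=118114304, p(97)=133230930, p(98)=150198136, p(99)=169229875, p(100)=190569292, p(101)=214481126, p(102)=241265379, p(103)=271248950, p(104)=304801365, p(105)=342325709, p(106)=384276336, p(107)=431149389, p(108)=483502844, p(109)=541946240, p(110)=607163746, p(111)=679903203, p(112)=761002156, p(113)=851376628, p(114)=952050665, p(115)=1064144451, p(116)=1188908248, p(117)=1327710076, p(118)=1482074143, p(119)=1653668665, p(120)=1844349560, p(121)=2056148051, p(122)=2291320912, p(123)=2552338241, p(124)=2841940500, p(125)=3163127352, p(126)=3519222692, p(127)=3913864295, p(128)=4351078600, p(129)=4835271870, p(130)=5371315400, p(131)=5964539504, p(132)=6620830889, p(133)=7346629512, p(134)=8149040695, p(135)=9035836076, p(136)=10015581680, p(137)=11097645016, p(138)=12292341831, p(139)=13610949895, p(140)=15065878135, p(141)=16670689208, p(142)=18440293320, p(143)=20390982757, p(144)=22540654445, p(145)=24908858009, p(146)=27517052599, p(147)=30388671978, p(148)=33549419497, p(149)=37027355200, p(150)=40853235313, p(151)=45060624582, p(152)=49686288421, p(153)=54770336324, p(154)=60356673280.
Final step: p(155) = p(154) + p(153) - p(150) - p(148) + p(143) + p(140) - p(133) - p(129) + p(120) + p(115) - p(104) - p(98) + p(85) + p(78) - p(63) - p(55) + p(38) + p(29) - p(10) - p(0)
= 60356673280 + 54770336324 - 40853235313 - 33549419497 + 20390982757 + 15065878135 - 7346629512 - 4835271870 + 1844349560 + 1064144451 - 304801365 - 150198136 + 30167357 + 12132164 - 1505499 - 451276 + 26015 + 4565 - 42 - 1
= 66493182097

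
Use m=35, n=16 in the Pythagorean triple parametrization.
(969, 1120, 1481)

Euclid's formula: a = m² - n², b = 2mn, c = m² + n²
m = 35, n = 16
a = 35² - 16² = 1225 - 256 = 969
b = 2 × 35 × 16 = 1120
c = 35² + 16² = 1225 + 256 = 1481
Verification: 969² + 1120² = 938961 + 1254400 = 2193361 = 1481² ✓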